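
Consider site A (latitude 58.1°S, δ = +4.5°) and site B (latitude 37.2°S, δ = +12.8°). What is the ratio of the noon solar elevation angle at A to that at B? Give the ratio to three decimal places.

0.685

A: 90° − |-58.1 − (4.5)| = 27.40°.
B: 90° − |-37.2 − (12.8)| = 40.00°.
Ratio A/B = 27.4000 / 40.0000 = 0.6850.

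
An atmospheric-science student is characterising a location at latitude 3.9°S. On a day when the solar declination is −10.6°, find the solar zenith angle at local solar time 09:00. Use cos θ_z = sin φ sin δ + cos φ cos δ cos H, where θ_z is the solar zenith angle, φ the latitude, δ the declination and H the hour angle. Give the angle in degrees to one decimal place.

Hour angle H = 15° × (9 − 12) = -45.00°.
cos θ_z = sin(-3.9°) sin(-10.6°) + cos(-3.9°) cos(-10.6°) cos(-45.00°) = 0.0125 + 0.6934 = 0.7059.
θ_z = arccos(0.7059) = 45.10°.

45.1°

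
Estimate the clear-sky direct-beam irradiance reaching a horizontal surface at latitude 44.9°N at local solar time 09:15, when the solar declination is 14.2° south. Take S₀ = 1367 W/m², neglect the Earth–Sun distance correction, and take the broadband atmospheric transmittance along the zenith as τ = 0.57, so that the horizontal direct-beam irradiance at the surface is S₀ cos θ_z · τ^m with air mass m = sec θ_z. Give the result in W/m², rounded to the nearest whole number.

91 W/m²

Hour angle H = 15° × (9.25 − 12) = -41.25°.
With φ = 44.9°, δ = -14.2°, H = -41.25°: sin φ sin δ = -0.1732, cos φ cos δ cos H = 0.5163, so cos θ_z = 0.3431.
Air mass m = 1/cos θ_z = 1/0.3431 = 2.915; τ^m = 0.57^2.915 = 0.1943.
Surface direct beam = 1367 × 0.3431 × 0.1943 = 91.13 W/m².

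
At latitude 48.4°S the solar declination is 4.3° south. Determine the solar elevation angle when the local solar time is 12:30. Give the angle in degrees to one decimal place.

Hour angle H = 15° × (12.5 − 12) = 7.50°.
cos θ_z = sin φ sin δ + cos φ cos δ cos H = (-0.7478)(-0.0750) + (0.6639)(0.9972)(0.9914) = 0.7124.
θ_z = arccos(0.7124) = 44.57°, so the elevation is 90° − 44.57° = 45.43°.

45.4°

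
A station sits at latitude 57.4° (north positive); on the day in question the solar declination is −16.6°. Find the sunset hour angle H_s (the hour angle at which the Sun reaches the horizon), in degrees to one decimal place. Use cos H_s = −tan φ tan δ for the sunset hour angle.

cos H_s = −tan(57.4°) · tan(-16.6°) = 0.4661, so H_s = arccos(0.4661) = 62.22°.

62.2°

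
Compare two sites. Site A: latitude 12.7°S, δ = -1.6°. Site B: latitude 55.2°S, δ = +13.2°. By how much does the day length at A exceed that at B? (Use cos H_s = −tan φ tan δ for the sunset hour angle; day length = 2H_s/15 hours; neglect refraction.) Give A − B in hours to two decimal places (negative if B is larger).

+2.68 h

A: H_s = arccos(−tan -12.7° · tan -1.6°) = 90.36°, so 2H_s/15 = 12.0480 h.
B: H_s = arccos(−tan -55.2° · tan 13.2°) = 70.28°, so 2H_s/15 = 9.3707 h.
A − B = 12.0480 − 9.3707 = 2.6773 h.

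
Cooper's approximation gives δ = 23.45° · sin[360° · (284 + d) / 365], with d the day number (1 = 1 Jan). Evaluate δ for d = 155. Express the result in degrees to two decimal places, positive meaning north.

360 × (284 + 155) / 365 = 432.986°; sin(432.986°) = 0.9562.
δ = 23.45 × 0.9562 = 22.423° ≈ +22.42°.

+22.42°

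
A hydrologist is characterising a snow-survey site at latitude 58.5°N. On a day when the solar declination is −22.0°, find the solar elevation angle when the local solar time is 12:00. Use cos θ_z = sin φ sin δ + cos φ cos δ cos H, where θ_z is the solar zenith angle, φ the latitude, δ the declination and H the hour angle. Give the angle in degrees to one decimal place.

Hour angle H = 15° × (12 − 12) = 0.00°.
With φ = 58.5°, δ = -22.0°, H = 0.00°: sin φ sin δ = -0.3194, cos φ cos δ cos H = 0.4845, so cos θ_z = 0.1651.
θ_z = arccos(0.1651) = 80.50°, so the elevation is 90° − 80.50° = 9.50°.

9.5°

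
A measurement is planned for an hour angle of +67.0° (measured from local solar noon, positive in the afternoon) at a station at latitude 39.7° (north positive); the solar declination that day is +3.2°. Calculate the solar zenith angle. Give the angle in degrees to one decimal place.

cos θ_z = sin φ sin δ + cos φ cos δ cos H = (0.6388)(0.0558) + (0.7694)(0.9984)(0.3907) = 0.3358.
θ_z = arccos(0.3358) = 70.38°.

70.4°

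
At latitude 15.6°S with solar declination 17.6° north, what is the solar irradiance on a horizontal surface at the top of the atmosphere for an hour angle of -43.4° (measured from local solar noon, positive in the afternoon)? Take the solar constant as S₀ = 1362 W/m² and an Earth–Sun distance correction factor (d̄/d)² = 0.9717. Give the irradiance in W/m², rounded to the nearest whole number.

cos θ_z = sin(-15.6°) sin(17.6°) + cos(-15.6°) cos(17.6°) cos(-43.40°) = -0.0813 + 0.6671 = 0.5858.
Top-of-atmosphere irradiance = S₀ (d̄/d)² cos θ_z = 1362 × 0.9717 × 0.5858 = 775.28 W/m².

775 W/m²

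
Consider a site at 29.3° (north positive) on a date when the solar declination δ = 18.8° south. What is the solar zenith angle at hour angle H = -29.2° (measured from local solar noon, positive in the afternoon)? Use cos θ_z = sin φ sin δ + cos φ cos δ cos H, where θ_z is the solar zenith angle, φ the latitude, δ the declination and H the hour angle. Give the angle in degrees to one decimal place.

cos θ_z = sin φ sin δ + cos φ cos δ cos H = (0.4894)(-0.3223) + (0.8721)(0.9466)(0.8729) = 0.5629.
θ_z = arccos(0.5629) = 55.74°.

55.7°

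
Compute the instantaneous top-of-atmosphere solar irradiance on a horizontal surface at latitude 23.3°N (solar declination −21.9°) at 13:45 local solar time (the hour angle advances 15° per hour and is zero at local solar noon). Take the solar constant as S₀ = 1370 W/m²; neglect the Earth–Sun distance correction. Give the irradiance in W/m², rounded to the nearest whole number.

Hour angle H = 15° × (13.75 − 12) = 26.25°.
cos θ_z = sin φ sin δ + cos φ cos δ cos H = (0.3955)(-0.3730) + (0.9184)(0.9278)(0.8969) = 0.6167.
Top-of-atmosphere irradiance = S₀ cos θ_z = 1370 × 0.6167 = 844.88 W/m².

845 W/m²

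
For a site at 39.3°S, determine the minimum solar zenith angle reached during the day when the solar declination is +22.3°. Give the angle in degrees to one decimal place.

61.6°

At local solar noon the hour angle is zero, so the zenith angle is |φ − δ| = |-39.3° − (22.3°)| = 61.6°.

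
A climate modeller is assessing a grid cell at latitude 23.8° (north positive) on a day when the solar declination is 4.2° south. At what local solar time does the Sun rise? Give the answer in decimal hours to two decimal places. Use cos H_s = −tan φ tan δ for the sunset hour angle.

The sunset hour angle satisfies cos H_s = −tan φ tan δ = 0.0324, giving H_s = 88.14°.
Sunrise is at 12 − H_s/15 = 12 − 5.876 = 6.124 h local solar time.

6.12 h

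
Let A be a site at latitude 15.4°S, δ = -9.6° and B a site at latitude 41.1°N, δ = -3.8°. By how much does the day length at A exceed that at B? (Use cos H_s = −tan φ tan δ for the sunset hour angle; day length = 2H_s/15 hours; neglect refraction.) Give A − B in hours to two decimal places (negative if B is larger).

A: H_s = arccos(−tan -15.4° · tan -9.6°) = 92.67°, so 2H_s/15 = 12.3560 h.
B: H_s = arccos(−tan 41.1° · tan -3.8°) = 86.68°, so 2H_s/15 = 11.5573 h.
A − B = 12.3560 − 11.5573 = 0.7987 h.

+0.80 h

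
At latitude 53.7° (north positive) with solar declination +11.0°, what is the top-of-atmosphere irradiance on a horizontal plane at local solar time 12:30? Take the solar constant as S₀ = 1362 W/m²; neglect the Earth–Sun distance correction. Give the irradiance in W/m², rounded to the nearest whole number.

994 W/m²

Hour angle H = 15° × (12.5 − 12) = 7.50°.
cos θ_z = sin φ sin δ + cos φ cos δ cos H = (0.8059)(0.1908) + (0.5920)(0.9816)(0.9914) = 0.7299.
Top-of-atmosphere irradiance = S₀ cos θ_z = 1362 × 0.7299 = 994.12 W/m².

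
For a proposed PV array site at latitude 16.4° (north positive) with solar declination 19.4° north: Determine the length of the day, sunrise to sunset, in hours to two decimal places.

−tan φ tan δ = −(0.2943)(0.3522) = -0.1037; H_s = arccos(-0.1037) = 95.95°.
Day length = 2 H_s / 15° h⁻¹ = 191.90° / 15 = 12.793 h.

12.79 hours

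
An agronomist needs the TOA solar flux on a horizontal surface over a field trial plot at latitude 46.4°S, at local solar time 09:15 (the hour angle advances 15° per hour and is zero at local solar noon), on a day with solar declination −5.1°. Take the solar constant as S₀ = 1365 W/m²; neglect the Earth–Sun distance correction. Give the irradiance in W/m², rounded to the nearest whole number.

793 W/m²

Hour angle H = 15° × (9.25 − 12) = -41.25°.
cos θ_z = sin(-46.4°) sin(-5.1°) + cos(-46.4°) cos(-5.1°) cos(-41.25°) = 0.0644 + 0.5164 = 0.5808.
Top-of-atmosphere irradiance = S₀ cos θ_z = 1365 × 0.5808 = 792.79 W/m².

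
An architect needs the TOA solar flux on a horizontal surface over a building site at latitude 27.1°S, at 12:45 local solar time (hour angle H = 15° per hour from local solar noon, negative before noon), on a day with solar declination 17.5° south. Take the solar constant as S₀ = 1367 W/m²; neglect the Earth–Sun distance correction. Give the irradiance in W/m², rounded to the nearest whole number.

Hour angle H = 15° × (12.75 − 12) = 11.25°.
With φ = -27.1°, δ = -17.5°, H = 11.25°: sin φ sin δ = 0.1370, cos φ cos δ cos H = 0.8327, so cos θ_z = 0.9697.
Top-of-atmosphere irradiance = S₀ cos θ_z = 1367 × 0.9697 = 1325.58 W/m².

1326 W/m²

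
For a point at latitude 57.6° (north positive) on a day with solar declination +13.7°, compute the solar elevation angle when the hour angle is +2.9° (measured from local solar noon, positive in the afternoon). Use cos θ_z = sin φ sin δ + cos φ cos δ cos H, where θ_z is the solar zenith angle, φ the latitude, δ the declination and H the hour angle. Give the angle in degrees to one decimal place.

46.0°

cos θ_z = sin φ sin δ + cos φ cos δ cos H = (0.8443)(0.2368) + (0.5358)(0.9715)(0.9987) = 0.7198.
θ_z = arccos(0.7198) = 43.96°, so the elevation is 90° − 43.96° = 46.04°.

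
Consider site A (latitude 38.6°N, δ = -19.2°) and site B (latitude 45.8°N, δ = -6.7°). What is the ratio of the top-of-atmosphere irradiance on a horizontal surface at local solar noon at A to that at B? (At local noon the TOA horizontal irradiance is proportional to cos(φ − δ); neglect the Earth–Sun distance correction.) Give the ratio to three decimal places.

A: cos θ_z = cos(38.6° − (-19.2°)) = 0.5329.
B: cos θ_z = cos(45.8° − (-6.7°)) = 0.6088.
Ratio A/B = 0.5329 / 0.6088 = 0.8753.

0.875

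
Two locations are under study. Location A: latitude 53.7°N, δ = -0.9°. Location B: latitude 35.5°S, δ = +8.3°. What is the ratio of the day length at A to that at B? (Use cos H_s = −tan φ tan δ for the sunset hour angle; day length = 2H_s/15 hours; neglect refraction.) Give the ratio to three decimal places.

1.056

A: H_s = arccos(−tan 53.7° · tan -0.9°) = 88.77°, so 2H_s/15 = 11.8360 h.
B: H_s = arccos(−tan -35.5° · tan 8.3°) = 84.03°, so 2H_s/15 = 11.2040 h.
Ratio A/B = 11.8360 / 11.2040 = 1.0564.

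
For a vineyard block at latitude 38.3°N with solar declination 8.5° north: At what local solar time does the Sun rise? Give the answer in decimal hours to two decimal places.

cos H_s = −tan(38.3°) · tan(8.5°) = -0.1180, so H_s = arccos(-0.1180) = 96.78°.
Sunrise is at 12 − H_s/15 = 12 − 6.452 = 5.548 h local solar time.

5.55 h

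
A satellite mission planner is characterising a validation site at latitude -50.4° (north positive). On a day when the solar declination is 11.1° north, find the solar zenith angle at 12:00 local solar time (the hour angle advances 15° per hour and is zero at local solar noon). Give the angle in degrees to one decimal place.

Hour angle H = 15° × (12 − 12) = 0.00°.
cos θ_z = sin(-50.4°) sin(11.1°) + cos(-50.4°) cos(11.1°) cos(0.00°) = -0.1483 + 0.6255 = 0.4772.
θ_z = arccos(0.4772) = 61.50°.

61.5°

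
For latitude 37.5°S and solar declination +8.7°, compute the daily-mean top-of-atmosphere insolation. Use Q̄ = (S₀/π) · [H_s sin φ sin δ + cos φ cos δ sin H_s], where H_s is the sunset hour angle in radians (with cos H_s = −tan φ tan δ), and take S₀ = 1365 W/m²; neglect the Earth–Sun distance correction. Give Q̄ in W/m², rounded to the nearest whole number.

The sunset hour angle satisfies cos H_s = −tan φ tan δ = 0.1174, giving H_s = 83.26°. In radians, H_s = 1.4532.
H_s sin φ sin δ = 1.4532 × -0.6088 × 0.1513 = -0.1339.
cos φ cos δ sin H_s = 0.7934 × 0.9885 × 0.9931 = 0.7789.
Q̄ = (1365/π) × (-0.1339 + 0.7789) = 434.49 × 0.6450 = 280.25 W/m².

280 W/m²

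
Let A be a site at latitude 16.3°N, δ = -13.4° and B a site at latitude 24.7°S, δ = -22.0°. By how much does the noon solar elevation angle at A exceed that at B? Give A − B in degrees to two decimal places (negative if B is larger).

A: 90° − |16.3 − (-13.4)| = 60.30°.
B: 90° − |-24.7 − (-22.0)| = 87.30°.
A − B = 60.30 − 87.30 = -27.00°.

-27.00°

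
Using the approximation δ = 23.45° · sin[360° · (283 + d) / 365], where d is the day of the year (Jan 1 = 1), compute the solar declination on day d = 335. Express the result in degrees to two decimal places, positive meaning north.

360 × (283 + 335) / 365 = 609.534°; sin(609.534°) = -0.9369.
δ = 23.45 × -0.9369 = -21.970° ≈ -21.97°.

-21.97°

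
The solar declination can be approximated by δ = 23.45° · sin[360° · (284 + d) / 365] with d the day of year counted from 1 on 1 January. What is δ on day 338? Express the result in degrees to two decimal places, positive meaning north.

360 × (284 + 338) / 365 = 613.479°; sin(613.479°) = -0.9587.
δ = 23.45 × -0.9587 = -22.482° ≈ -22.48°.

-22.48°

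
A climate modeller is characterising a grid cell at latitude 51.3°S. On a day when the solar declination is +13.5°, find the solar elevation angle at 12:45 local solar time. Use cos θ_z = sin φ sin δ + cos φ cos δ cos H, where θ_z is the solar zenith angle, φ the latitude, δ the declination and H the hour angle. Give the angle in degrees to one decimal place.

24.5°

Hour angle H = 15° × (12.75 − 12) = 11.25°.
With φ = -51.3°, δ = 13.5°, H = 11.25°: sin φ sin δ = -0.1822, cos φ cos δ cos H = 0.5963, so cos θ_z = 0.4141.
θ_z = arccos(0.4141) = 65.54°, so the elevation is 90° − 65.54° = 24.46°.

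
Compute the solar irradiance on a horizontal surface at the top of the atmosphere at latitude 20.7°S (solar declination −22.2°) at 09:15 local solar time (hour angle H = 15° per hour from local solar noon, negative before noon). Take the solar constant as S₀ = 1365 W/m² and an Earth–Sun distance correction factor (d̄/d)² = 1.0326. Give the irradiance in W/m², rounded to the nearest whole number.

1106 W/m²

Hour angle H = 15° × (9.25 − 12) = -41.25°.
cos θ_z = sin(-20.7°) sin(-22.2°) + cos(-20.7°) cos(-22.2°) cos(-41.25°) = 0.1336 + 0.6512 = 0.7848.
Top-of-atmosphere irradiance = S₀ (d̄/d)² cos θ_z = 1365 × 1.0326 × 0.7848 = 1106.17 W/m².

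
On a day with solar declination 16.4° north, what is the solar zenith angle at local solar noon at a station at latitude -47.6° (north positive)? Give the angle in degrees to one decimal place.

64.0°

At local solar noon the hour angle is zero, so the zenith angle is |φ − δ| = |-47.6° − (16.4°)| = 64.0°.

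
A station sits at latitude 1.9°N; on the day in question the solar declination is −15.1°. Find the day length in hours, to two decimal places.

11.93 hours

−tan φ tan δ = −(0.0332)(-0.2698) = 0.0090; H_s = arccos(0.0090) = 89.48°.
Day length = 2 H_s / 15° h⁻¹ = 178.96° / 15 = 11.931 h.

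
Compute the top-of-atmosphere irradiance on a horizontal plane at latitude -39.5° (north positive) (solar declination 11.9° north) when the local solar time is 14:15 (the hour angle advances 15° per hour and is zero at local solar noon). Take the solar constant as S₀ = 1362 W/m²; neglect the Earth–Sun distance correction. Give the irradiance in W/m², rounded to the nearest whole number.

676 W/m²

Hour angle H = 15° × (14.25 − 12) = 33.75°.
cos θ_z = sin(-39.5°) sin(11.9°) + cos(-39.5°) cos(11.9°) cos(33.75°) = -0.1312 + 0.6278 = 0.4966.
Top-of-atmosphere irradiance = S₀ cos θ_z = 1362 × 0.4966 = 676.37 W/m².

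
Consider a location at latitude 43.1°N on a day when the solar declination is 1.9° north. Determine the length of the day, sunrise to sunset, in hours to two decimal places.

12.24 hours

−tan φ tan δ = −(0.9358)(0.0332) = -0.0311; H_s = arccos(-0.0311) = 91.78°.
Day length = 2 H_s / 15° h⁻¹ = 183.56° / 15 = 12.237 h.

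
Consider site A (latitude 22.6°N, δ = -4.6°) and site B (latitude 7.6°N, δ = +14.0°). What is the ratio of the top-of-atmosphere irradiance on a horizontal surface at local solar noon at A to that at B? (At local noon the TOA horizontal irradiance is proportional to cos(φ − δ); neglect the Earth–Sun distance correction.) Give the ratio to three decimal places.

0.895

A: cos θ_z = cos(22.6° − (-4.6°)) = 0.8894.
B: cos θ_z = cos(7.6° − (14.0°)) = 0.9938.
Ratio A/B = 0.8894 / 0.9938 = 0.8949.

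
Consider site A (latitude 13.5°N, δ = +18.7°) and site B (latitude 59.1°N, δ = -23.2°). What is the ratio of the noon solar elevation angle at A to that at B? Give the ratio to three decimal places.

11.013

A: 90° − |13.5 − (18.7)| = 84.80°.
B: 90° − |59.1 − (-23.2)| = 7.70°.
Ratio A/B = 84.8000 / 7.7000 = 11.0130.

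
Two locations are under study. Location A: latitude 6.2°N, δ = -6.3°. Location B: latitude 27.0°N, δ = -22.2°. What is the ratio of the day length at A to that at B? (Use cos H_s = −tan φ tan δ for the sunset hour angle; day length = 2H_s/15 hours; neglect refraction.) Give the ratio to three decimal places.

A: H_s = arccos(−tan 6.2° · tan -6.3°) = 89.31°, so 2H_s/15 = 11.9080 h.
B: H_s = arccos(−tan 27.0° · tan -22.2°) = 78.00°, so 2H_s/15 = 10.4000 h.
Ratio A/B = 11.9080 / 10.4000 = 1.1450.

1.145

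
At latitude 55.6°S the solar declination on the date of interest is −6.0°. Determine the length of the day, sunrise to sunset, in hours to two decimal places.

cos H_s = −tan(-55.6°) · tan(-6.0°) = -0.1535, so H_s = arccos(-0.1535) = 98.83°.
Day length = 2 H_s / 15° h⁻¹ = 197.66° / 15 = 13.177 h.

13.18 hours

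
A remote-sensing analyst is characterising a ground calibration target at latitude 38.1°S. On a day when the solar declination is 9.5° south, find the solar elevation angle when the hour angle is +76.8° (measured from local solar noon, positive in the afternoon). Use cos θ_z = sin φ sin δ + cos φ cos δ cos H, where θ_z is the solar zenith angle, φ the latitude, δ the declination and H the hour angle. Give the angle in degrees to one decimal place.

cos θ_z = sin φ sin δ + cos φ cos δ cos H = (-0.6170)(-0.1650) + (0.7869)(0.9863)(0.2284) = 0.2791.
θ_z = arccos(0.2791) = 73.79°, so the elevation is 90° − 73.79° = 16.21°.

16.2°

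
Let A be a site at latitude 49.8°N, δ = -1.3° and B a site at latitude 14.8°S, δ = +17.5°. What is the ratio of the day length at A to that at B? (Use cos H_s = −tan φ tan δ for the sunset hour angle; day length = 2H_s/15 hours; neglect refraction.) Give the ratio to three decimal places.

A: H_s = arccos(−tan 49.8° · tan -1.3°) = 88.46°, so 2H_s/15 = 11.7947 h.
B: H_s = arccos(−tan -14.8° · tan 17.5°) = 85.22°, so 2H_s/15 = 11.3627 h.
Ratio A/B = 11.7947 / 11.3627 = 1.0380.

1.038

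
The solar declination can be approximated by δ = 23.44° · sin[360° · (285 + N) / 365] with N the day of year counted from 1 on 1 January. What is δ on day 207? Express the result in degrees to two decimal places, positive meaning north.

360 × (285 + 207) / 365 = 485.260°; sin(485.260°) = 0.8165.
δ = 23.44 × 0.8165 = 19.139° ≈ +19.14°.

+19.14°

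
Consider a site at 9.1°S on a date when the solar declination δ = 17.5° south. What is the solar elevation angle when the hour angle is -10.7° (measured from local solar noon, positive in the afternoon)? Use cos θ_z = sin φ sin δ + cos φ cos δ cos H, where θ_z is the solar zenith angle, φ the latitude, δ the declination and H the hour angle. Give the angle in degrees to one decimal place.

With φ = -9.1°, δ = -17.5°, H = -10.70°: sin φ sin δ = 0.0476, cos φ cos δ cos H = 0.9253, so cos θ_z = 0.9729.
θ_z = arccos(0.9729) = 13.37°, so the elevation is 90° − 13.37° = 76.63°.

76.6°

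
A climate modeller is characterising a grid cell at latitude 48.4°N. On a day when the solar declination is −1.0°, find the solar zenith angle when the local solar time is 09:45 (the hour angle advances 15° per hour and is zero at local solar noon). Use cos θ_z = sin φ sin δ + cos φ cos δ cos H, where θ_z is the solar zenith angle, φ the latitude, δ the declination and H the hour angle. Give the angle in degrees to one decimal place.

Hour angle H = 15° × (9.75 − 12) = -33.75°.
cos θ_z = sin φ sin δ + cos φ cos δ cos H = (0.7478)(-0.0175) + (0.6639)(0.9998)(0.8315) = 0.5388.
θ_z = arccos(0.5388) = 57.40°.

57.4°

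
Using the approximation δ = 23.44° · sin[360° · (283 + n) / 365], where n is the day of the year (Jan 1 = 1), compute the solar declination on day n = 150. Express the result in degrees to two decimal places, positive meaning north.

360 × (283 + 150) / 365 = 427.068°; sin(427.068°) = 0.9210.
δ = 23.44 × 0.9210 = 21.588° ≈ +21.59°.

+21.59°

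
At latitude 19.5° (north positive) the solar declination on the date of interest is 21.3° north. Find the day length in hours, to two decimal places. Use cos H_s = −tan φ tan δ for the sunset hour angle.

13.06 hours

The sunset hour angle satisfies cos H_s = −tan φ tan δ = -0.1381, giving H_s = 97.94°.
Day length = 2 H_s / 15° h⁻¹ = 195.88° / 15 = 13.059 h.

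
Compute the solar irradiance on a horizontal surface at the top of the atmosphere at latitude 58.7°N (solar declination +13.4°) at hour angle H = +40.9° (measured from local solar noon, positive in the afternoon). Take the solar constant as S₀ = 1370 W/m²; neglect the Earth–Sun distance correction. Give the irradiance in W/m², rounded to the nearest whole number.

795 W/m²

cos θ_z = sin φ sin δ + cos φ cos δ cos H = (0.8545)(0.2317) + (0.5195)(0.9728)(0.7559) = 0.5800.
Top-of-atmosphere irradiance = S₀ cos θ_z = 1370 × 0.5800 = 794.60 W/m².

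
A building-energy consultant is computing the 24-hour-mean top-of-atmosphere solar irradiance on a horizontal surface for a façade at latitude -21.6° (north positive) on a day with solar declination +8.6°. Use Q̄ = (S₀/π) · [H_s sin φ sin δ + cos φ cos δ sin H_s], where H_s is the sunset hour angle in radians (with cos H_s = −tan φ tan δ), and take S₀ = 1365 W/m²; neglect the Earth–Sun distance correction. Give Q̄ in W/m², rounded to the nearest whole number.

363 W/m²

cos H_s = −tan(-21.6°) · tan(8.6°) = 0.0599, so H_s = arccos(0.0599) = 86.57°. In radians, H_s = 1.5109.
H_s sin φ sin δ = 1.5109 × -0.3681 × 0.1495 = -0.0831.
cos φ cos δ sin H_s = 0.9298 × 0.9888 × 0.9982 = 0.9177.
Q̄ = (1365/π) × (-0.0831 + 0.9177) = 434.49 × 0.8346 = 362.63 W/m².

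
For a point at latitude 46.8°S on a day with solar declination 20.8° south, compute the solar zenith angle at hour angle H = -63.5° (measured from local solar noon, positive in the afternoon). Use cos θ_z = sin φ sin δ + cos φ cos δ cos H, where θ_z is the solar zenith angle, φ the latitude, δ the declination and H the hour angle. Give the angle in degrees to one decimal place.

57.0°

With φ = -46.8°, δ = -20.8°, H = -63.50°: sin φ sin δ = 0.2589, cos φ cos δ cos H = 0.2855, so cos θ_z = 0.5444.
θ_z = arccos(0.5444) = 57.02°.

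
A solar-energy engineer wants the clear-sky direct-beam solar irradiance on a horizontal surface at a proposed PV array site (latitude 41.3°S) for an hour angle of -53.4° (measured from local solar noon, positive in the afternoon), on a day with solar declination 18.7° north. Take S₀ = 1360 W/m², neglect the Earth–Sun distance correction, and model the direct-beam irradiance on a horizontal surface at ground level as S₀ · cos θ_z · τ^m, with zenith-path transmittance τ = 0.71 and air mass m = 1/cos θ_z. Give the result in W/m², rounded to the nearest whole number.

58 W/m²

With φ = -41.3°, δ = 18.7°, H = -53.40°: sin φ sin δ = -0.2116, cos φ cos δ cos H = 0.4243, so cos θ_z = 0.2127.
Air mass m = 1/cos θ_z = 1/0.2127 = 4.701; τ^m = 0.71^4.701 = 0.1999.
Surface direct beam = 1360 × 0.2127 × 0.1999 = 57.83 W/m².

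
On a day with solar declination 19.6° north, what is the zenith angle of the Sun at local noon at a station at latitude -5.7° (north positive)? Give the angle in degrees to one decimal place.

25.3°

At local solar noon the hour angle is zero, so the zenith angle is |φ − δ| = |-5.7° − (19.6°)| = 25.3°.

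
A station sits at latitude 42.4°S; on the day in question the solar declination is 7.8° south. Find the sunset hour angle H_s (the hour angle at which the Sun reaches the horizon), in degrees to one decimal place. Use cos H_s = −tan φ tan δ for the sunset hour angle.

The sunset hour angle satisfies cos H_s = −tan φ tan δ = -0.1251, giving H_s = 97.19°.

97.2°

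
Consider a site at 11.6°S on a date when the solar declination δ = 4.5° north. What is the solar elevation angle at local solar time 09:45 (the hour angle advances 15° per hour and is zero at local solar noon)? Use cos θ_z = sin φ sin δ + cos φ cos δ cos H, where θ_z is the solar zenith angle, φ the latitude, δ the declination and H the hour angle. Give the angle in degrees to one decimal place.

52.8°

Hour angle H = 15° × (9.75 − 12) = -33.75°.
With φ = -11.6°, δ = 4.5°, H = -33.75°: sin φ sin δ = -0.0158, cos φ cos δ cos H = 0.8120, so cos θ_z = 0.7962.
θ_z = arccos(0.7962) = 37.23°, so the elevation is 90° − 37.23° = 52.77°.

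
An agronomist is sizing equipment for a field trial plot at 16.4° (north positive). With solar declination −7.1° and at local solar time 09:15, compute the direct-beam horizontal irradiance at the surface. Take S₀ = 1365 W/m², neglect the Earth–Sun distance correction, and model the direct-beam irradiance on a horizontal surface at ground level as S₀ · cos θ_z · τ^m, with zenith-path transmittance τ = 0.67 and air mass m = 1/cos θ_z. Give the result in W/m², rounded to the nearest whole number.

516 W/m²

Hour angle H = 15° × (9.25 − 12) = -41.25°.
cos θ_z = sin(16.4°) sin(-7.1°) + cos(16.4°) cos(-7.1°) cos(-41.25°) = -0.0349 + 0.7157 = 0.6808.
Air mass m = 1/cos θ_z = 1/0.6808 = 1.469; τ^m = 0.67^1.469 = 0.5553.
Surface direct beam = 1365 × 0.6808 × 0.5553 = 516.04 W/m².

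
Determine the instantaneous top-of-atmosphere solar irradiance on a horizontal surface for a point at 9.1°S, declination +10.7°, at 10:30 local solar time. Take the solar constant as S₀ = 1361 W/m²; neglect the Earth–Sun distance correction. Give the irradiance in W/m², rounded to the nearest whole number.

1180 W/m²

Hour angle H = 15° × (10.5 − 12) = -22.50°.
cos θ_z = sin φ sin δ + cos φ cos δ cos H = (-0.1582)(0.1857) + (0.9874)(0.9826)(0.9239) = 0.8670.
Top-of-atmosphere irradiance = S₀ cos θ_z = 1361 × 0.8670 = 1179.99 W/m².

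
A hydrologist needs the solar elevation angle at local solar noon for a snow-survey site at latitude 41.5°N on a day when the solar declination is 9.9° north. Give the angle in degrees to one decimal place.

58.4°

At local solar noon the hour angle is zero, so the elevation is 90° − |φ − δ| = 90° − |41.5° − (9.9°)| = 90° − 31.6° = 58.4°.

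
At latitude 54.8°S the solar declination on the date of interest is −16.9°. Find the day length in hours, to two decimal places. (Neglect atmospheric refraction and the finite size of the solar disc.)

15.40 hours

cos H_s = −tan(-54.8°) · tan(-16.9°) = -0.4307, so H_s = arccos(-0.4307) = 115.51°.
Day length = 2 H_s / 15° h⁻¹ = 231.02° / 15 = 15.401 h.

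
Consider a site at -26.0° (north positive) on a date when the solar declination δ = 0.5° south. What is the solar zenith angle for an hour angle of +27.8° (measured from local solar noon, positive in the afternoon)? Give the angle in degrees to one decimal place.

37.0°

With φ = -26.0°, δ = -0.5°, H = 27.80°: sin φ sin δ = 0.0038, cos φ cos δ cos H = 0.7950, so cos θ_z = 0.7988.
θ_z = arccos(0.7988) = 36.98°.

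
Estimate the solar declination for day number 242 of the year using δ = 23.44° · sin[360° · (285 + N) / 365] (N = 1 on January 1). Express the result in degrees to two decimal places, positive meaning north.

+8.10°

360 × (285 + 242) / 365 = 519.781°; sin(519.781°) = 0.3456.
δ = 23.44 × 0.3456 = 8.101° ≈ +8.10°.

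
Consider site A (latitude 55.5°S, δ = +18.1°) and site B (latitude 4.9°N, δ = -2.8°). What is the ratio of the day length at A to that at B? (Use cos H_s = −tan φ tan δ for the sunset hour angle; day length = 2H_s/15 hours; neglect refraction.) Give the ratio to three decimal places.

0.686

A: H_s = arccos(−tan -55.5° · tan 18.1°) = 61.60°, so 2H_s/15 = 8.2133 h.
B: H_s = arccos(−tan 4.9° · tan -2.8°) = 89.76°, so 2H_s/15 = 11.9680 h.
Ratio A/B = 8.2133 / 11.9680 = 0.6863.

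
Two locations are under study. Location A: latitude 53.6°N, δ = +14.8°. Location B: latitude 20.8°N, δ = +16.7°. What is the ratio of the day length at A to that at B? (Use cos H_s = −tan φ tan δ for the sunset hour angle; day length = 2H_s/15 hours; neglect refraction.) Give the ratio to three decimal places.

A: H_s = arccos(−tan 53.6° · tan 14.8°) = 111.00°, so 2H_s/15 = 14.8000 h.
B: H_s = arccos(−tan 20.8° · tan 16.7°) = 96.54°, so 2H_s/15 = 12.8720 h.
Ratio A/B = 14.8000 / 12.8720 = 1.1498.

1.150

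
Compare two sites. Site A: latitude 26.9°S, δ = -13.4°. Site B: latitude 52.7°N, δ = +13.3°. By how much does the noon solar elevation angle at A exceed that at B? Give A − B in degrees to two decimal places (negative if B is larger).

+25.90°

A: 90° − |-26.9 − (-13.4)| = 76.50°.
B: 90° − |52.7 − (13.3)| = 50.60°.
A − B = 76.50 − 50.60 = 25.90°.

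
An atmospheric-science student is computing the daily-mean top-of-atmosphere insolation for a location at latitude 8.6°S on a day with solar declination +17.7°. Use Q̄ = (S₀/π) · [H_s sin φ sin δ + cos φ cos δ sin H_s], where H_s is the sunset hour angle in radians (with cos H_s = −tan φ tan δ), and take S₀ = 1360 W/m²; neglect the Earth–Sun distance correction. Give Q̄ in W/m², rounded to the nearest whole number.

cos H_s = −tan(-8.6°) · tan(17.7°) = 0.0483, so H_s = arccos(0.0483) = 87.23°. In radians, H_s = 1.5225.
H_s sin φ sin δ = 1.5225 × -0.1495 × 0.3040 = -0.0692.
cos φ cos δ sin H_s = 0.9888 × 0.9527 × 0.9988 = 0.9409.
Q̄ = (1360/π) × (-0.0692 + 0.9409) = 432.90 × 0.8717 = 377.36 W/m².

377 W/m²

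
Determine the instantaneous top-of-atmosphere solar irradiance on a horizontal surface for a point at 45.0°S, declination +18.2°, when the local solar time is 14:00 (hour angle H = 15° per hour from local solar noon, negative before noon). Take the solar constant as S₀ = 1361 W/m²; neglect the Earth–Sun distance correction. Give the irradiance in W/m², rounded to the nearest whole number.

491 W/m²

Hour angle H = 15° × (14 − 12) = 30.00°.
cos θ_z = sin φ sin δ + cos φ cos δ cos H = (-0.7071)(0.3123) + (0.7071)(0.9500)(0.8660) = 0.3609.
Top-of-atmosphere irradiance = S₀ cos θ_z = 1361 × 0.3609 = 491.18 W/m².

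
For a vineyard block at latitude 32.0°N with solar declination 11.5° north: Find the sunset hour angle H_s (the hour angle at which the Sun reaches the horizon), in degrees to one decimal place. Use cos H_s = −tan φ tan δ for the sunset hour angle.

cos H_s = −tan(32.0°) · tan(11.5°) = -0.1271, so H_s = arccos(-0.1271) = 97.30°.

97.3°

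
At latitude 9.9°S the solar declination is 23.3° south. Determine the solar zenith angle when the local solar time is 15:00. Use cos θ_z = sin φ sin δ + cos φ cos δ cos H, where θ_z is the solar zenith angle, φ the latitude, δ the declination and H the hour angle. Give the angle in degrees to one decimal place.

Hour angle H = 15° × (15 − 12) = 45.00°.
cos θ_z = sin(-9.9°) sin(-23.3°) + cos(-9.9°) cos(-23.3°) cos(45.00°) = 0.0680 + 0.6398 = 0.7078.
θ_z = arccos(0.7078) = 44.94°.

44.9°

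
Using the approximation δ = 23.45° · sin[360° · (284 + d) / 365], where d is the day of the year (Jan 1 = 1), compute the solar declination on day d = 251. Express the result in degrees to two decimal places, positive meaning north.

360 × (284 + 251) / 365 = 527.671°; sin(527.671°) = 0.2135.
δ = 23.45 × 0.2135 = 5.007° ≈ +5.01°.

+5.01°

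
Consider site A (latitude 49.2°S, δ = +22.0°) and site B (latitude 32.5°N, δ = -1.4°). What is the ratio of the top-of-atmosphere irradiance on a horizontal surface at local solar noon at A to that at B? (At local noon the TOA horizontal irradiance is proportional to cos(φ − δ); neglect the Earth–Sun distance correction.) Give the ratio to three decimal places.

0.388

A: cos θ_z = cos(-49.2° − (22.0°)) = 0.3223.
B: cos θ_z = cos(32.5° − (-1.4°)) = 0.8300.
Ratio A/B = 0.3223 / 0.8300 = 0.3883.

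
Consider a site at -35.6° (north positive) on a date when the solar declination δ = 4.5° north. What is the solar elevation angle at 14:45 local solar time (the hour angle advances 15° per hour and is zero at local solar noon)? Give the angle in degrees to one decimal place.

34.3°

Hour angle H = 15° × (14.75 − 12) = 41.25°.
cos θ_z = sin φ sin δ + cos φ cos δ cos H = (-0.5821)(0.0785) + (0.8131)(0.9969)(0.7518) = 0.5637.
θ_z = arccos(0.5637) = 55.69°, so the elevation is 90° − 55.69° = 34.31°.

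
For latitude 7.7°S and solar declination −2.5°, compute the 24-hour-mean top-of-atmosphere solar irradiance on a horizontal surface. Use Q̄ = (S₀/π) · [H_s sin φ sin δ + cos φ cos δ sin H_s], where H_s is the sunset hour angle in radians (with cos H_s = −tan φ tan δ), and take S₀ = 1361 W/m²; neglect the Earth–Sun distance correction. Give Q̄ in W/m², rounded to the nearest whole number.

433 W/m²

cos H_s = −tan(-7.7°) · tan(-2.5°) = -0.0059, so H_s = arccos(-0.0059) = 90.34°. In radians, H_s = 1.5767.
H_s sin φ sin δ = 1.5767 × -0.1340 × -0.0436 = 0.0092.
cos φ cos δ sin H_s = 0.9910 × 0.9990 × 1.0000 = 0.9900.
Q̄ = (1361/π) × (0.0092 + 0.9900) = 433.22 × 0.9992 = 432.87 W/m².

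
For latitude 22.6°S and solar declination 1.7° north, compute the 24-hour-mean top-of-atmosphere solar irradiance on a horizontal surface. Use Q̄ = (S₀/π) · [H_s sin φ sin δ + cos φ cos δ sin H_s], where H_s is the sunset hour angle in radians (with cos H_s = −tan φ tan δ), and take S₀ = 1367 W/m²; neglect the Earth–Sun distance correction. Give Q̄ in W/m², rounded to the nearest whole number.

−tan φ tan δ = −(-0.4163)(0.0297) = 0.0124; H_s = arccos(0.0124) = 89.29°. In radians, H_s = 1.5584.
H_s sin φ sin δ = 1.5584 × -0.3843 × 0.0297 = -0.0178.
cos φ cos δ sin H_s = 0.9232 × 0.9996 × 0.9999 = 0.9227.
Q̄ = (1367/π) × (-0.0178 + 0.9227) = 435.13 × 0.9049 = 393.75 W/m².

394 W/m²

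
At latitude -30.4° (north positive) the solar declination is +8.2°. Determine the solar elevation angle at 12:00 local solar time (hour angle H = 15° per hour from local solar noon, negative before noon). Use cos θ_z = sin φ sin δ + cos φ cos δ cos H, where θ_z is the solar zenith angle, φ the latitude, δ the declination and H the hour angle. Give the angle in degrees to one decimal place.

Hour angle H = 15° × (12 − 12) = 0.00°.
cos θ_z = sin φ sin δ + cos φ cos δ cos H = (-0.5060)(0.1426) + (0.8625)(0.9898)(1.0000) = 0.7815.
θ_z = arccos(0.7815) = 38.60°, so the elevation is 90° − 38.60° = 51.40°.

51.4°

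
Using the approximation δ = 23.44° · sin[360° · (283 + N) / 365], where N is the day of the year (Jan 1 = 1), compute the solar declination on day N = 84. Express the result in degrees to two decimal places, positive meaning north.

+0.81°

360 × (283 + 84) / 365 = 361.973°; sin(361.973°) = 0.0344.
δ = 23.44 × 0.0344 = 0.806° ≈ +0.81°.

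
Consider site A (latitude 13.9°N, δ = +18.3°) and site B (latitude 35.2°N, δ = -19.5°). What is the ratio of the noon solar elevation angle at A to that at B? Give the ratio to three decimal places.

A: 90° − |13.9 − (18.3)| = 85.60°.
B: 90° − |35.2 − (-19.5)| = 35.30°.
Ratio A/B = 85.6000 / 35.3000 = 2.4249.

2.425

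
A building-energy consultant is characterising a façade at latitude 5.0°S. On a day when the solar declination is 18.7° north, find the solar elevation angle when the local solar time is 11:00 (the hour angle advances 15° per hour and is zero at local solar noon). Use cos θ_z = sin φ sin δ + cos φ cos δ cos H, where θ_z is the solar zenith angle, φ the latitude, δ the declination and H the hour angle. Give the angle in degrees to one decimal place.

62.1°

Hour angle H = 15° × (11 − 12) = -15.00°.
With φ = -5.0°, δ = 18.7°, H = -15.00°: sin φ sin δ = -0.0279, cos φ cos δ cos H = 0.9115, so cos θ_z = 0.8836.
θ_z = arccos(0.8836) = 27.92°, so the elevation is 90° − 27.92° = 62.08°.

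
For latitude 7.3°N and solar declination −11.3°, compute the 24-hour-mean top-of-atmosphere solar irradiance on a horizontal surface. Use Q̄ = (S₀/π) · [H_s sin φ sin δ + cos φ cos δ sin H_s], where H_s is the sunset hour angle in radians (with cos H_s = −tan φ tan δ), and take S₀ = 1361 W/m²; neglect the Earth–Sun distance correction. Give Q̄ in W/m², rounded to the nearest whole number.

cos H_s = −tan(7.3°) · tan(-11.3°) = 0.0256, so H_s = arccos(0.0256) = 88.53°. In radians, H_s = 1.5451.
H_s sin φ sin δ = 1.5451 × 0.1271 × -0.1959 = -0.0385.
cos φ cos δ sin H_s = 0.9919 × 0.9806 × 0.9997 = 0.9724.
Q̄ = (1361/π) × (-0.0385 + 0.9724) = 433.22 × 0.9339 = 404.58 W/m².

405 W/m²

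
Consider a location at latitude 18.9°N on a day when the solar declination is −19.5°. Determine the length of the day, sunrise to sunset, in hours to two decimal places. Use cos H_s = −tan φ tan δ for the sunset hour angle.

−tan φ tan δ = −(0.3424)(-0.3541) = 0.1212; H_s = arccos(0.1212) = 83.04°.
Day length = 2 H_s / 15° h⁻¹ = 166.08° / 15 = 11.072 h.

11.07 hours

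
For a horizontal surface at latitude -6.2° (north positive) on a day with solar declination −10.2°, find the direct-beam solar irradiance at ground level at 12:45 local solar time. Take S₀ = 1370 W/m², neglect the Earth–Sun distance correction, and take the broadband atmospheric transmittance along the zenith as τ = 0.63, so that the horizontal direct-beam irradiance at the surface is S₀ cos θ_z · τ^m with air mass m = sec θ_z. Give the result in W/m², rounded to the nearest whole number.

836 W/m²

Hour angle H = 15° × (12.75 − 12) = 11.25°.
With φ = -6.2°, δ = -10.2°, H = 11.25°: sin φ sin δ = 0.0191, cos φ cos δ cos H = 0.9596, so cos θ_z = 0.9787.
Air mass m = 1/cos θ_z = 1/0.9787 = 1.022; τ^m = 0.63^1.022 = 0.6236.
Surface direct beam = 1370 × 0.9787 × 0.6236 = 836.13 W/m².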